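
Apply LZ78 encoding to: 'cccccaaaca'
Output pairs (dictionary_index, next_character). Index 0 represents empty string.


LZ78 encoding steps:
Dictionary: {0: ''}
Step 1: w='' (idx 0), next='c' -> output (0, 'c'), add 'c' as idx 1
Step 2: w='c' (idx 1), next='c' -> output (1, 'c'), add 'cc' as idx 2
Step 3: w='cc' (idx 2), next='a' -> output (2, 'a'), add 'cca' as idx 3
Step 4: w='' (idx 0), next='a' -> output (0, 'a'), add 'a' as idx 4
Step 5: w='a' (idx 4), next='c' -> output (4, 'c'), add 'ac' as idx 5
Step 6: w='a' (idx 4), end of input -> output (4, '')


Encoded: [(0, 'c'), (1, 'c'), (2, 'a'), (0, 'a'), (4, 'c'), (4, '')]


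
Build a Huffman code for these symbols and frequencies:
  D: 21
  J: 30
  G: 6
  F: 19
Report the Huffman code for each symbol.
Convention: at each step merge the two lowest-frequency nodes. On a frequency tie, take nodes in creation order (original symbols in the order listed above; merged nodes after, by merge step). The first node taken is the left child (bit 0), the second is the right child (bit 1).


Huffman tree construction:
Step 1: Merge G(6) + F(19) = 25
Step 2: Merge D(21) + (G+F)(25) = 46
Step 3: Merge J(30) + (D+(G+F))(46) = 76
Read each symbol's code off the tree from the root (left child = 0, right child = 1).

Codes:
  D: 10 (length 2)
  J: 0 (length 1)
  G: 110 (length 3)
  F: 111 (length 3)
Average code length: 147/76 = 1.9342 bits/symbol


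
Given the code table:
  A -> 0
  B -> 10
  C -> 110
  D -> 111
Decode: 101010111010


Decoding:
10 -> B
10 -> B
10 -> B
111 -> D
0 -> A
10 -> B


Result: BBBDAB


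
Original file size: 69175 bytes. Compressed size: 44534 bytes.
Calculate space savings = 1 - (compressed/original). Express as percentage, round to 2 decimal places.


ratio = compressed/original = 44534/69175 = 0.643787
savings = 1 - ratio = 1 - 0.643787 = 0.356213
as a percentage: 0.356213 * 100 = 35.62%

Space savings = 1 - 44534/69175 = 35.62%


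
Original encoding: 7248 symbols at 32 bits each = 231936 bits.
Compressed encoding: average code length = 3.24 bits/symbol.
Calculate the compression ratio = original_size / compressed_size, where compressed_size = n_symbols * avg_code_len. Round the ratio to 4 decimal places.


original_size = n_symbols * orig_bits = 7248 * 32 = 231936 bits
compressed_size = n_symbols * avg_code_len = 7248 * 3.24 = 23483.52 bits
ratio = original_size / compressed_size = 231936 / 23483.52 = 9.8765

Compression ratio = 9.8765


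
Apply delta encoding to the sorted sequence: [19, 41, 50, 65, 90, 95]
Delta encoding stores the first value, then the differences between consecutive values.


First value: 19
Deltas:
  41 - 19 = 22
  50 - 41 = 9
  65 - 50 = 15
  90 - 65 = 25
  95 - 90 = 5


Delta encoded: [19, 22, 9, 15, 25, 5]


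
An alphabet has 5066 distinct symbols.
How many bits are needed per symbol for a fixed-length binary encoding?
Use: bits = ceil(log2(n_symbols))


log2(5066) = 12.3066
Bracket: 2^12 = 4096 < 5066 <= 2^13 = 8192
So ceil(log2(5066)) = 13

bits = ceil(log2(5066)) = ceil(12.3066) = 13 bits


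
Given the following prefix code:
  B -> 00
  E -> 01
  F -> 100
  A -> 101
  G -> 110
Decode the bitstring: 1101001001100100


Decoding step by step:
Bits 110 -> G
Bits 100 -> F
Bits 100 -> F
Bits 110 -> G
Bits 01 -> E
Bits 00 -> B


Decoded message: GFFGEB


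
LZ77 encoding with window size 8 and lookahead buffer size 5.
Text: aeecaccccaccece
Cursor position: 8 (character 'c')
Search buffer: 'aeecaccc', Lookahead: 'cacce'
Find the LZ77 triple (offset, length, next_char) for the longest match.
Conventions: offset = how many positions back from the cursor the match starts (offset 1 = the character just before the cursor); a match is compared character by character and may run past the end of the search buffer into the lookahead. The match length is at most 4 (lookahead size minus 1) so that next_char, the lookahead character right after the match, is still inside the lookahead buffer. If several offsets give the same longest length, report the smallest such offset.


Try each offset into the search buffer:
  offset=1 (pos 7, char 'c'): match length 1
  offset=2 (pos 6, char 'c'): match length 1
  offset=3 (pos 5, char 'c'): match length 1
  offset=4 (pos 4, char 'a'): match length 0
  offset=5 (pos 3, char 'c'): match length 4
  offset=6 (pos 2, char 'e'): match length 0
  offset=7 (pos 1, char 'e'): match length 0
  offset=8 (pos 0, char 'a'): match length 0
Longest match has length 4 at offset 5.
next_char = character at position 8 + 4 = 12 -> 'e'

Best match: offset=5, length=4 (matching 'cacc' starting at position 3)
LZ77 triple: (5, 4, 'e')


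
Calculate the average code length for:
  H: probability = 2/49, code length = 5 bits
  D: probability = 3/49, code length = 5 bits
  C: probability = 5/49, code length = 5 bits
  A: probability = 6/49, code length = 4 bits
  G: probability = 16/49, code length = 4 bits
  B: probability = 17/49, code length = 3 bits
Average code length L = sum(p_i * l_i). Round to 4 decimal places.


Weighted contributions p_i * l_i:
  H: (2/49) * 5 = 10/49
  D: (3/49) * 5 = 15/49
  C: (5/49) * 5 = 25/49
  A: (6/49) * 4 = 24/49
  G: (16/49) * 4 = 64/49
  B: (17/49) * 3 = 51/49
Sum = (10 + 15 + 25 + 24 + 64 + 51)/49 = 189/49

L = 189/49 = 3.8571 bits/symbol


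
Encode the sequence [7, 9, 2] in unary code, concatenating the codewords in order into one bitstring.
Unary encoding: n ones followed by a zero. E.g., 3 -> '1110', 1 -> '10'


Encode each number as n ones followed by a terminating 0:
  7 -> 11111110 (8 bits)
  9 -> 1111111110 (10 bits)
  2 -> 110 (3 bits)
Total length = 8 + 10 + 3 = 21 bits.

Unary([7, 9, 2]) = 111111101111111110110 (21 bits)


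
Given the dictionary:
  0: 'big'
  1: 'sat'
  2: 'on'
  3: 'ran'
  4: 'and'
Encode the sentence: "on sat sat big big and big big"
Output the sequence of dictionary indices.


Look up each word in the dictionary:
  'on' -> 2
  'sat' -> 1
  'sat' -> 1
  'big' -> 0
  'big' -> 0
  'and' -> 4
  'big' -> 0
  'big' -> 0

Encoded: [2, 1, 1, 0, 0, 4, 0, 0]


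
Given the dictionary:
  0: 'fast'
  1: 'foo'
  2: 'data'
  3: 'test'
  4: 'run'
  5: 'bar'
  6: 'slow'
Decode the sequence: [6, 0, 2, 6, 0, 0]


Look up each index in the dictionary:
  6 -> 'slow'
  0 -> 'fast'
  2 -> 'data'
  6 -> 'slow'
  0 -> 'fast'
  0 -> 'fast'

Decoded: "slow fast data slow fast fast"


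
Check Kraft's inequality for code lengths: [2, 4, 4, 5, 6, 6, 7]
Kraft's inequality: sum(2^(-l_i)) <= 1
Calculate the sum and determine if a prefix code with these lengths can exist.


Sum = 2^(-2) + 2^(-4) + 2^(-4) + 2^(-5) + 2^(-6) + 2^(-6) + 2^(-7)
    = 0.25 + 0.0625 + 0.0625 + 0.03125 + 0.015625 + 0.015625 + 0.0078125
    = 57/128 = 0.4453125
Since 0.4453125 <= 1, Kraft's inequality IS satisfied.
A prefix code with these lengths CAN exist.

Kraft sum = 0.4453125. Satisfied.


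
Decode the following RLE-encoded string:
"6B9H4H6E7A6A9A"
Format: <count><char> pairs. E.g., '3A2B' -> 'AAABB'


Expanding each <count><char> pair:
  6B -> 'BBBBBB'
  9H -> 'HHHHHHHHH'
  4H -> 'HHHH'
  6E -> 'EEEEEE'
  7A -> 'AAAAAAA'
  6A -> 'AAAAAA'
  9A -> 'AAAAAAAAA'

Decoded = BBBBBBHHHHHHHHHHHHHEEEEEEAAAAAAAAAAAAAAAAAAAAAA


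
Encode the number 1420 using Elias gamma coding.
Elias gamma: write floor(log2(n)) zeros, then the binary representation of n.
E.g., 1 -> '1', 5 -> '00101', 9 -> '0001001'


num_bits = floor(log2(1420)) + 1 = 11
leading_zeros = num_bits - 1 = 10
binary(1420) = 10110001100

Elias gamma(1420) = '0000000000' + '10110001100' = 000000000010110001100 (21 bits)


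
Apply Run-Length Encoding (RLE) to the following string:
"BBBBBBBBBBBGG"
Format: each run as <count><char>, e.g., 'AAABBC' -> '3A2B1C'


Scanning runs left to right:
  i=0: run of 'B' x 11 -> '11B'
  i=11: run of 'G' x 2 -> '2G'

RLE = 11B2G


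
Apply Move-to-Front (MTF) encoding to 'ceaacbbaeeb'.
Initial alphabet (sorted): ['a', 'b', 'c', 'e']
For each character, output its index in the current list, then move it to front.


MTF encoding:
'c': index 2 in ['a', 'b', 'c', 'e'] -> ['c', 'a', 'b', 'e']
'e': index 3 in ['c', 'a', 'b', 'e'] -> ['e', 'c', 'a', 'b']
'a': index 2 in ['e', 'c', 'a', 'b'] -> ['a', 'e', 'c', 'b']
'a': index 0 in ['a', 'e', 'c', 'b'] -> ['a', 'e', 'c', 'b']
'c': index 2 in ['a', 'e', 'c', 'b'] -> ['c', 'a', 'e', 'b']
'b': index 3 in ['c', 'a', 'e', 'b'] -> ['b', 'c', 'a', 'e']
'b': index 0 in ['b', 'c', 'a', 'e'] -> ['b', 'c', 'a', 'e']
'a': index 2 in ['b', 'c', 'a', 'e'] -> ['a', 'b', 'c', 'e']
'e': index 3 in ['a', 'b', 'c', 'e'] -> ['e', 'a', 'b', 'c']
'e': index 0 in ['e', 'a', 'b', 'c'] -> ['e', 'a', 'b', 'c']
'b': index 2 in ['e', 'a', 'b', 'c'] -> ['b', 'e', 'a', 'c']


Output: [2, 3, 2, 0, 2, 3, 0, 2, 3, 0, 2]


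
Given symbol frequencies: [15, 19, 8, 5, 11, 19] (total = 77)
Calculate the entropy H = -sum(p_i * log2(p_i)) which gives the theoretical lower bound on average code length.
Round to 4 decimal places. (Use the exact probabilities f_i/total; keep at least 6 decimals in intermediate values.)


Per-symbol terms -p_i * log2(p_i) with p_i = f_i/77:
  p = 15/77 = 0.194805: log2(p) = -2.359896, -p*log2(p) = 0.459720
  p = 19/77 = 0.246753: log2(p) = -2.018859, -p*log2(p) = 0.498160
  p = 8/77 = 0.103896: log2(p) = -3.266787, -p*log2(p) = 0.339406
  p = 5/77 = 0.064935: log2(p) = -3.944858, -p*log2(p) = 0.256160
  p = 11/77 = 0.142857: log2(p) = -2.807355, -p*log2(p) = 0.401051
  p = 19/77 = 0.246753: log2(p) = -2.018859, -p*log2(p) = 0.498160
H = 0.459720 + 0.498160 + 0.339406 + 0.256160 + 0.401051 + 0.498160 = 2.452657

H = 2.4527 bits/symbol


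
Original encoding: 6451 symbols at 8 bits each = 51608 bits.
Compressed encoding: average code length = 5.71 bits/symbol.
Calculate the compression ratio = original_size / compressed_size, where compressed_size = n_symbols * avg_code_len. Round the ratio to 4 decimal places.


original_size = n_symbols * orig_bits = 6451 * 8 = 51608 bits
compressed_size = n_symbols * avg_code_len = 6451 * 5.71 = 36835.21 bits
ratio = original_size / compressed_size = 51608 / 36835.21 = 1.4011

Compression ratio = 1.4011


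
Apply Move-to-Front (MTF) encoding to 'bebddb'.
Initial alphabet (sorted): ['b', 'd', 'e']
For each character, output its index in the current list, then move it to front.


MTF encoding:
'b': index 0 in ['b', 'd', 'e'] -> ['b', 'd', 'e']
'e': index 2 in ['b', 'd', 'e'] -> ['e', 'b', 'd']
'b': index 1 in ['e', 'b', 'd'] -> ['b', 'e', 'd']
'd': index 2 in ['b', 'e', 'd'] -> ['d', 'b', 'e']
'd': index 0 in ['d', 'b', 'e'] -> ['d', 'b', 'e']
'b': index 1 in ['d', 'b', 'e'] -> ['b', 'd', 'e']


Output: [0, 2, 1, 2, 0, 1]


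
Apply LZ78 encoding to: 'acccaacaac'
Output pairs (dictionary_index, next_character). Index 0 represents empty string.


LZ78 encoding steps:
Dictionary: {0: ''}
Step 1: w='' (idx 0), next='a' -> output (0, 'a'), add 'a' as idx 1
Step 2: w='' (idx 0), next='c' -> output (0, 'c'), add 'c' as idx 2
Step 3: w='c' (idx 2), next='c' -> output (2, 'c'), add 'cc' as idx 3
Step 4: w='a' (idx 1), next='a' -> output (1, 'a'), add 'aa' as idx 4
Step 5: w='c' (idx 2), next='a' -> output (2, 'a'), add 'ca' as idx 5
Step 6: w='a' (idx 1), next='c' -> output (1, 'c'), add 'ac' as idx 6


Encoded: [(0, 'a'), (0, 'c'), (2, 'c'), (1, 'a'), (2, 'a'), (1, 'c')]


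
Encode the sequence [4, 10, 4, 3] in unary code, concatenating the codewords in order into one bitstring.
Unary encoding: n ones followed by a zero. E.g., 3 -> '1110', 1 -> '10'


Encode each number as n ones followed by a terminating 0:
  4 -> 11110 (5 bits)
  10 -> 11111111110 (11 bits)
  4 -> 11110 (5 bits)
  3 -> 1110 (4 bits)
Total length = 5 + 11 + 5 + 4 = 25 bits.

Unary([4, 10, 4, 3]) = 1111011111111110111101110 (25 bits)


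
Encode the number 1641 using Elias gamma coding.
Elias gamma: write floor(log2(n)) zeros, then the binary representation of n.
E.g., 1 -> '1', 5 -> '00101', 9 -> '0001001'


num_bits = floor(log2(1641)) + 1 = 11
leading_zeros = num_bits - 1 = 10
binary(1641) = 11001101001

Elias gamma(1641) = '0000000000' + '11001101001' = 000000000011001101001 (21 bits)


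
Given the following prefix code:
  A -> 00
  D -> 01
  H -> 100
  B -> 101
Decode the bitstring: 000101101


Decoding step by step:
Bits 00 -> A
Bits 01 -> D
Bits 01 -> D
Bits 101 -> B


Decoded message: ADDB


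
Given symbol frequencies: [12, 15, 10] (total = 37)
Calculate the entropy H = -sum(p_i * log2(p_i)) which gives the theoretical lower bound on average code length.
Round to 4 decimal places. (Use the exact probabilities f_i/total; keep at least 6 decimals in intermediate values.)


Per-symbol terms -p_i * log2(p_i) with p_i = f_i/37:
  p = 12/37 = 0.324324: log2(p) = -1.624491, -p*log2(p) = 0.526862
  p = 15/37 = 0.405405: log2(p) = -1.302563, -p*log2(p) = 0.528066
  p = 10/37 = 0.270270: log2(p) = -1.887525, -p*log2(p) = 0.510142
H = 0.526862 + 0.528066 + 0.510142 = 1.565070

H = 1.5651 bits/symbol


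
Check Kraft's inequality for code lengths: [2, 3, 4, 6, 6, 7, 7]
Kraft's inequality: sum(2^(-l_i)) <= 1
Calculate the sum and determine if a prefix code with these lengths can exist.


Sum = 2^(-2) + 2^(-3) + 2^(-4) + 2^(-6) + 2^(-6) + 2^(-7) + 2^(-7)
    = 0.25 + 0.125 + 0.0625 + 0.015625 + 0.015625 + 0.0078125 + 0.0078125
    = 62/128 = 0.484375
Since 0.484375 <= 1, Kraft's inequality IS satisfied.
A prefix code with these lengths CAN exist.

Kraft sum = 0.484375. Satisfied.


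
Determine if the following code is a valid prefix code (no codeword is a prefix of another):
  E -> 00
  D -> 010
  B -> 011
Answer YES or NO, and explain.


Checking each pair (does one codeword prefix another?):
  E='00' vs D='010': no prefix
  E='00' vs B='011': no prefix
  D='010' vs E='00': no prefix
  D='010' vs B='011': no prefix
  B='011' vs E='00': no prefix
  B='011' vs D='010': no prefix
No violation found over all pairs.

YES -- this is a valid prefix code. No codeword is a prefix of any other codeword.


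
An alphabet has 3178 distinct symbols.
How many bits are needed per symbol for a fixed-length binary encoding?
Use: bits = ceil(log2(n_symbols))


log2(3178) = 11.6339
Bracket: 2^11 = 2048 < 3178 <= 2^12 = 4096
So ceil(log2(3178)) = 12

bits = ceil(log2(3178)) = ceil(11.6339) = 12 bits


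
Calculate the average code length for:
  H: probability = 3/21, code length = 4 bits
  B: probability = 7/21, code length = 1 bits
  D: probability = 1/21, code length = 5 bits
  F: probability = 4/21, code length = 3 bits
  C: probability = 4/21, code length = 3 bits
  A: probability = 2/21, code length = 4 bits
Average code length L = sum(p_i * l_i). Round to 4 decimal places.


Weighted contributions p_i * l_i:
  H: (3/21) * 4 = 12/21
  B: (7/21) * 1 = 7/21
  D: (1/21) * 5 = 5/21
  F: (4/21) * 3 = 12/21
  C: (4/21) * 3 = 12/21
  A: (2/21) * 4 = 8/21
Sum = (12 + 7 + 5 + 12 + 12 + 8)/21 = 56/21

L = 56/21 = 2.6667 bits/symbol


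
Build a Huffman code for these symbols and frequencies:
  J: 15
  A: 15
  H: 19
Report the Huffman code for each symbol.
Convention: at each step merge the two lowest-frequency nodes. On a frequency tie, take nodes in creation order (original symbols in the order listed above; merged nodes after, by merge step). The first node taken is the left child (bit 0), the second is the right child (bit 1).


Huffman tree construction:
Step 1: Merge J(15) + A(15) = 30
Step 2: Merge H(19) + (J+A)(30) = 49
Read each symbol's code off the tree from the root (left child = 0, right child = 1).

Codes:
  J: 10 (length 2)
  A: 11 (length 2)
  H: 0 (length 1)
Average code length: 79/49 = 1.6122 bits/symbol


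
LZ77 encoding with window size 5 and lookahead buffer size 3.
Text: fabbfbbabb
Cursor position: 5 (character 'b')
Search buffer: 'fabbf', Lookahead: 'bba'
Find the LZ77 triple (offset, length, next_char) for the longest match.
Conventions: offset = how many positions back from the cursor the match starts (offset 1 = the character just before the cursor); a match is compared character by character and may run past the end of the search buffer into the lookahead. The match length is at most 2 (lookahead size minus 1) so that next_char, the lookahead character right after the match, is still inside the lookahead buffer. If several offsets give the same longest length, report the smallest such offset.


Try each offset into the search buffer:
  offset=1 (pos 4, char 'f'): match length 0
  offset=2 (pos 3, char 'b'): match length 1
  offset=3 (pos 2, char 'b'): match length 2
  offset=4 (pos 1, char 'a'): match length 0
  offset=5 (pos 0, char 'f'): match length 0
Longest match has length 2 at offset 3.
next_char = character at position 5 + 2 = 7 -> 'a'

Best match: offset=3, length=2 (matching 'bb' starting at position 2)
LZ77 triple: (3, 2, 'a')


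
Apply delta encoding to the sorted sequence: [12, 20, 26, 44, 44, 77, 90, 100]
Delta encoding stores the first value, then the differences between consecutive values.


First value: 12
Deltas:
  20 - 12 = 8
  26 - 20 = 6
  44 - 26 = 18
  44 - 44 = 0
  77 - 44 = 33
  90 - 77 = 13
  100 - 90 = 10


Delta encoded: [12, 8, 6, 18, 0, 33, 13, 10]


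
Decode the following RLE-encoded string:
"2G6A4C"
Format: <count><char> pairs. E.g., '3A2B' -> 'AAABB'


Expanding each <count><char> pair:
  2G -> 'GG'
  6A -> 'AAAAAA'
  4C -> 'CCCC'

Decoded = GGAAAAAACCCC


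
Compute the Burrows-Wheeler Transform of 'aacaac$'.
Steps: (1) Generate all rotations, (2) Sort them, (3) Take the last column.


Rotations (sorted):
  0: $aacaac -> last char: c
  1: aac$aac -> last char: c
  2: aacaac$ -> last char: $
  3: ac$aaca -> last char: a
  4: acaac$a -> last char: a
  5: c$aacaa -> last char: a
  6: caac$aa -> last char: a


BWT = cc$aaaa


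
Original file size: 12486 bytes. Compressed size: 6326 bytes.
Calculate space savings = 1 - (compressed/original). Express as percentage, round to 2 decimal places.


ratio = compressed/original = 6326/12486 = 0.506647
savings = 1 - ratio = 1 - 0.506647 = 0.493353
as a percentage: 0.493353 * 100 = 49.34%

Space savings = 1 - 6326/12486 = 49.34%


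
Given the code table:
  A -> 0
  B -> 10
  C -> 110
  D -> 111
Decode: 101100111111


Decoding:
10 -> B
110 -> C
0 -> A
111 -> D
111 -> D


Result: BCADD


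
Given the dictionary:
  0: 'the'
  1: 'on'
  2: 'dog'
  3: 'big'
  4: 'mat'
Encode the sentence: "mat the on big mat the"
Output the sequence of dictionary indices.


Look up each word in the dictionary:
  'mat' -> 4
  'the' -> 0
  'on' -> 1
  'big' -> 3
  'mat' -> 4
  'the' -> 0

Encoded: [4, 0, 1, 3, 4, 0]


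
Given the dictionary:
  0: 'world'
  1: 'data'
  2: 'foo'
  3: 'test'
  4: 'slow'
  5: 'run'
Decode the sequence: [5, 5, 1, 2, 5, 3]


Look up each index in the dictionary:
  5 -> 'run'
  5 -> 'run'
  1 -> 'data'
  2 -> 'foo'
  5 -> 'run'
  3 -> 'test'

Decoded: "run run data foo run test"


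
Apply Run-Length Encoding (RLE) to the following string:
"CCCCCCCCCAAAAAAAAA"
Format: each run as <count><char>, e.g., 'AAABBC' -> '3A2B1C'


Scanning runs left to right:
  i=0: run of 'C' x 9 -> '9C'
  i=9: run of 'A' x 9 -> '9A'

RLE = 9C9A


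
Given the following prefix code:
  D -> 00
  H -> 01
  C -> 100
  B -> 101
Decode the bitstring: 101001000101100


Decoding step by step:
Bits 101 -> B
Bits 00 -> D
Bits 100 -> C
Bits 01 -> H
Bits 01 -> H
Bits 100 -> C


Decoded message: BDCHHC


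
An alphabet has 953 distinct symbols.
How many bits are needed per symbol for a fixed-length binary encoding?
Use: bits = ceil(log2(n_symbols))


log2(953) = 9.8963
Bracket: 2^9 = 512 < 953 <= 2^10 = 1024
So ceil(log2(953)) = 10

bits = ceil(log2(953)) = ceil(9.8963) = 10 bits


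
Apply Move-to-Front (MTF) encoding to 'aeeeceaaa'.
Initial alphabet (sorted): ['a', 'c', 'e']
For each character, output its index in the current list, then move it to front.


MTF encoding:
'a': index 0 in ['a', 'c', 'e'] -> ['a', 'c', 'e']
'e': index 2 in ['a', 'c', 'e'] -> ['e', 'a', 'c']
'e': index 0 in ['e', 'a', 'c'] -> ['e', 'a', 'c']
'e': index 0 in ['e', 'a', 'c'] -> ['e', 'a', 'c']
'c': index 2 in ['e', 'a', 'c'] -> ['c', 'e', 'a']
'e': index 1 in ['c', 'e', 'a'] -> ['e', 'c', 'a']
'a': index 2 in ['e', 'c', 'a'] -> ['a', 'e', 'c']
'a': index 0 in ['a', 'e', 'c'] -> ['a', 'e', 'c']
'a': index 0 in ['a', 'e', 'c'] -> ['a', 'e', 'c']


Output: [0, 2, 0, 0, 2, 1, 2, 0, 0]


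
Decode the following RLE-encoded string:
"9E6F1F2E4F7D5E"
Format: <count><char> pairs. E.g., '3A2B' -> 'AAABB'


Expanding each <count><char> pair:
  9E -> 'EEEEEEEEE'
  6F -> 'FFFFFF'
  1F -> 'F'
  2E -> 'EE'
  4F -> 'FFFF'
  7D -> 'DDDDDDD'
  5E -> 'EEEEE'

Decoded = EEEEEEEEEFFFFFFFEEFFFFDDDDDDDEEEEE


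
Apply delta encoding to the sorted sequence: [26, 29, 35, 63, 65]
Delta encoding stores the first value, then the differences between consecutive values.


First value: 26
Deltas:
  29 - 26 = 3
  35 - 29 = 6
  63 - 35 = 28
  65 - 63 = 2


Delta encoded: [26, 3, 6, 28, 2]


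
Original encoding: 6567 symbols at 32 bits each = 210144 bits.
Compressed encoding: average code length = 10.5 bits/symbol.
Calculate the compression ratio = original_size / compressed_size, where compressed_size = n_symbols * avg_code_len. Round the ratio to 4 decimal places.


original_size = n_symbols * orig_bits = 6567 * 32 = 210144 bits
compressed_size = n_symbols * avg_code_len = 6567 * 10.5 = 68953.5 bits
ratio = original_size / compressed_size = 210144 / 68953.5 = 3.0476

Compression ratio = 3.0476


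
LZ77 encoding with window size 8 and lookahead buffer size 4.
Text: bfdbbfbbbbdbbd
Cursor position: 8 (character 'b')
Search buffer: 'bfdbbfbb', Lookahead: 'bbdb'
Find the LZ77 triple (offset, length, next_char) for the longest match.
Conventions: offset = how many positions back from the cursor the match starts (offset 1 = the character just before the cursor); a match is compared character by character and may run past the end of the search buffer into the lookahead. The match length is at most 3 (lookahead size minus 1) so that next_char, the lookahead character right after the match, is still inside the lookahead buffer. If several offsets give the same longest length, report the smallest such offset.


Try each offset into the search buffer:
  offset=1 (pos 7, char 'b'): match length 2
  offset=2 (pos 6, char 'b'): match length 2
  offset=3 (pos 5, char 'f'): match length 0
  offset=4 (pos 4, char 'b'): match length 1
  offset=5 (pos 3, char 'b'): match length 2
  offset=6 (pos 2, char 'd'): match length 0
  offset=7 (pos 1, char 'f'): match length 0
  offset=8 (pos 0, char 'b'): match length 1
Longest match has length 2, found at offsets 1, 2, 5; take the smallest, offset 1.
next_char = character at position 8 + 2 = 10 -> 'd'

Best match: offset=1, length=2 (matching 'bb' starting at position 7)
LZ77 triple: (1, 2, 'd')


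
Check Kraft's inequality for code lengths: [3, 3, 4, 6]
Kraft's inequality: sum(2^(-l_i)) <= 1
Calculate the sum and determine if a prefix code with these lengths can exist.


Sum = 2^(-3) + 2^(-3) + 2^(-4) + 2^(-6)
    = 0.125 + 0.125 + 0.0625 + 0.015625
    = 21/64 = 0.328125
Since 0.328125 <= 1, Kraft's inequality IS satisfied.
A prefix code with these lengths CAN exist.

Kraft sum = 0.328125. Satisfied.


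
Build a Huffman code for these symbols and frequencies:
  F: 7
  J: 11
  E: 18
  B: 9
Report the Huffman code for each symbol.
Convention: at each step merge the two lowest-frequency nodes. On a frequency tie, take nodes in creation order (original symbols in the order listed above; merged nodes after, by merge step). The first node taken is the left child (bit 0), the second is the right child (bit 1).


Huffman tree construction:
Step 1: Merge F(7) + B(9) = 16
Step 2: Merge J(11) + (F+B)(16) = 27
Step 3: Merge E(18) + (J+(F+B))(27) = 45
Read each symbol's code off the tree from the root (left child = 0, right child = 1).

Codes:
  F: 110 (length 3)
  J: 10 (length 2)
  E: 0 (length 1)
  B: 111 (length 3)
Average code length: 88/45 = 1.9556 bits/symbol


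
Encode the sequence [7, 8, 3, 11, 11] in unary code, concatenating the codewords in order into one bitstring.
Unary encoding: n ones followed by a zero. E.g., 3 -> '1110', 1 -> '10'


Encode each number as n ones followed by a terminating 0:
  7 -> 11111110 (8 bits)
  8 -> 111111110 (9 bits)
  3 -> 1110 (4 bits)
  11 -> 111111111110 (12 bits)
  11 -> 111111111110 (12 bits)
Total length = 8 + 9 + 4 + 12 + 12 = 45 bits.

Unary([7, 8, 3, 11, 11]) = 111111101111111101110111111111110111111111110 (45 bits)


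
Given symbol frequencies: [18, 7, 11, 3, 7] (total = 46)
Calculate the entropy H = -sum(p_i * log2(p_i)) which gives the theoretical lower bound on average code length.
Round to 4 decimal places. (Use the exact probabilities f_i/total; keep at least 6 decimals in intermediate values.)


Per-symbol terms -p_i * log2(p_i) with p_i = f_i/46:
  p = 18/46 = 0.391304: log2(p) = -1.353637, -p*log2(p) = 0.529684
  p = 7/46 = 0.152174: log2(p) = -2.716207, -p*log2(p) = 0.413336
  p = 11/46 = 0.239130: log2(p) = -2.064130, -p*log2(p) = 0.493596
  p = 3/46 = 0.065217: log2(p) = -3.938599, -p*log2(p) = 0.256865
  p = 7/46 = 0.152174: log2(p) = -2.716207, -p*log2(p) = 0.413336
H = 0.529684 + 0.413336 + 0.493596 + 0.256865 + 0.413336 = 2.106817

H = 2.1068 bits/symbol


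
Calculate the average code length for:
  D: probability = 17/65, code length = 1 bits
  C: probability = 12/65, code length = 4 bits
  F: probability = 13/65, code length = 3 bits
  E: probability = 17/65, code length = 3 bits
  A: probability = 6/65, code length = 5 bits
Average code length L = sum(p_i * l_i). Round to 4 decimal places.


Weighted contributions p_i * l_i:
  D: (17/65) * 1 = 17/65
  C: (12/65) * 4 = 48/65
  F: (13/65) * 3 = 39/65
  E: (17/65) * 3 = 51/65
  A: (6/65) * 5 = 30/65
Sum = (17 + 48 + 39 + 51 + 30)/65 = 185/65

L = 185/65 = 2.8462 bits/symbol


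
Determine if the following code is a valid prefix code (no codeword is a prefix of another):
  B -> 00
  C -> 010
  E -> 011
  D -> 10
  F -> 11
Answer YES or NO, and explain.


Checking each pair (does one codeword prefix another?):
  B='00' vs C='010': no prefix
  B='00' vs E='011': no prefix
  B='00' vs D='10': no prefix
  B='00' vs F='11': no prefix
  C='010' vs B='00': no prefix
  C='010' vs E='011': no prefix
  C='010' vs D='10': no prefix
  C='010' vs F='11': no prefix
  E='011' vs B='00': no prefix
  E='011' vs C='010': no prefix
  E='011' vs D='10': no prefix
  E='011' vs F='11': no prefix
  D='10' vs B='00': no prefix
  D='10' vs C='010': no prefix
  D='10' vs E='011': no prefix
  D='10' vs F='11': no prefix
  F='11' vs B='00': no prefix
  F='11' vs C='010': no prefix
  F='11' vs E='011': no prefix
  F='11' vs D='10': no prefix
No violation found over all pairs.

YES -- this is a valid prefix code. No codeword is a prefix of any other codeword.


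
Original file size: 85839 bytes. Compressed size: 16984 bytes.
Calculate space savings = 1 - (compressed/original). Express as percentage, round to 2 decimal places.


ratio = compressed/original = 16984/85839 = 0.197859
savings = 1 - ratio = 1 - 0.197859 = 0.802141
as a percentage: 0.802141 * 100 = 80.21%

Space savings = 1 - 16984/85839 = 80.21%


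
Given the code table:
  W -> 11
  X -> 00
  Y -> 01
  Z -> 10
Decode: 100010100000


Decoding:
10 -> Z
00 -> X
10 -> Z
10 -> Z
00 -> X
00 -> X


Result: ZXZZXX


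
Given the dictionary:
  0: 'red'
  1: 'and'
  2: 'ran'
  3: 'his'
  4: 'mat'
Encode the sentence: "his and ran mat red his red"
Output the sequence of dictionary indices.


Look up each word in the dictionary:
  'his' -> 3
  'and' -> 1
  'ran' -> 2
  'mat' -> 4
  'red' -> 0
  'his' -> 3
  'red' -> 0

Encoded: [3, 1, 2, 4, 0, 3, 0]


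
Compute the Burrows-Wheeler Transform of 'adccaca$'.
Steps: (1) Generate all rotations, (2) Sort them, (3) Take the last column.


Rotations (sorted):
  0: $adccaca -> last char: a
  1: a$adccac -> last char: c
  2: aca$adcc -> last char: c
  3: adccaca$ -> last char: $
  4: ca$adcca -> last char: a
  5: caca$adc -> last char: c
  6: ccaca$ad -> last char: d
  7: dccaca$a -> last char: a


BWT = acc$acda


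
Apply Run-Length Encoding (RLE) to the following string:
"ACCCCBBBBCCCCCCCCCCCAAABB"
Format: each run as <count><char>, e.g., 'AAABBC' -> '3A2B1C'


Scanning runs left to right:
  i=0: run of 'A' x 1 -> '1A'
  i=1: run of 'C' x 4 -> '4C'
  i=5: run of 'B' x 4 -> '4B'
  i=9: run of 'C' x 11 -> '11C'
  i=20: run of 'A' x 3 -> '3A'
  i=23: run of 'B' x 2 -> '2B'

RLE = 1A4C4B11C3A2B


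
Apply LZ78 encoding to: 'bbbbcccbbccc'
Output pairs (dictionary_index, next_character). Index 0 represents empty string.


LZ78 encoding steps:
Dictionary: {0: ''}
Step 1: w='' (idx 0), next='b' -> output (0, 'b'), add 'b' as idx 1
Step 2: w='b' (idx 1), next='b' -> output (1, 'b'), add 'bb' as idx 2
Step 3: w='b' (idx 1), next='c' -> output (1, 'c'), add 'bc' as idx 3
Step 4: w='' (idx 0), next='c' -> output (0, 'c'), add 'c' as idx 4
Step 5: w='c' (idx 4), next='b' -> output (4, 'b'), add 'cb' as idx 5
Step 6: w='bc' (idx 3), next='c' -> output (3, 'c'), add 'bcc' as idx 6
Step 7: w='c' (idx 4), end of input -> output (4, '')


Encoded: [(0, 'b'), (1, 'b'), (1, 'c'), (0, 'c'), (4, 'b'), (3, 'c'), (4, '')]


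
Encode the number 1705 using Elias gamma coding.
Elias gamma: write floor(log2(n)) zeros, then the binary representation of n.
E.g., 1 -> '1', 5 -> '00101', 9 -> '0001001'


num_bits = floor(log2(1705)) + 1 = 11
leading_zeros = num_bits - 1 = 10
binary(1705) = 11010101001

Elias gamma(1705) = '0000000000' + '11010101001' = 000000000011010101001 (21 bits)


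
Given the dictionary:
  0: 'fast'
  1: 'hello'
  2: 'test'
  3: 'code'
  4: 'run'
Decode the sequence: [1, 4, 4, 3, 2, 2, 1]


Look up each index in the dictionary:
  1 -> 'hello'
  4 -> 'run'
  4 -> 'run'
  3 -> 'code'
  2 -> 'test'
  2 -> 'test'
  1 -> 'hello'

Decoded: "hello run run code test test hello"


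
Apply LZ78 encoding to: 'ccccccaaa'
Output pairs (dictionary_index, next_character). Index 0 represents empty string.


LZ78 encoding steps:
Dictionary: {0: ''}
Step 1: w='' (idx 0), next='c' -> output (0, 'c'), add 'c' as idx 1
Step 2: w='c' (idx 1), next='c' -> output (1, 'c'), add 'cc' as idx 2
Step 3: w='cc' (idx 2), next='c' -> output (2, 'c'), add 'ccc' as idx 3
Step 4: w='' (idx 0), next='a' -> output (0, 'a'), add 'a' as idx 4
Step 5: w='a' (idx 4), next='a' -> output (4, 'a'), add 'aa' as idx 5


Encoded: [(0, 'c'), (1, 'c'), (2, 'c'), (0, 'a'), (4, 'a')]


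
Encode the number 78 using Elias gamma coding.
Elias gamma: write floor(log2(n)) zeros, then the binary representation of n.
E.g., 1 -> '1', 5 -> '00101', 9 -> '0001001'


num_bits = floor(log2(78)) + 1 = 7
leading_zeros = num_bits - 1 = 6
binary(78) = 1001110

Elias gamma(78) = '000000' + '1001110' = 0000001001110 (13 bits)


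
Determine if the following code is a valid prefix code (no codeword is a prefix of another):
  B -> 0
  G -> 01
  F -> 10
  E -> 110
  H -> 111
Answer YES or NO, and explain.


Checking each pair (does one codeword prefix another?):
  B='0' vs G='01': prefix -- VIOLATION

NO -- this is NOT a valid prefix code. B (0) is a prefix of G (01).


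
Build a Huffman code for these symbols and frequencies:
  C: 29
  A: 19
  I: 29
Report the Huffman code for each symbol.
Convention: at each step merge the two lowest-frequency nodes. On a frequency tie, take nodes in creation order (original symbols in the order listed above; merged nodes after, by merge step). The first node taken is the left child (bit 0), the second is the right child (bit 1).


Huffman tree construction:
Step 1: Merge A(19) + C(29) = 48
Step 2: Merge I(29) + (A+C)(48) = 77
Read each symbol's code off the tree from the root (left child = 0, right child = 1).

Codes:
  C: 11 (length 2)
  A: 10 (length 2)
  I: 0 (length 1)
Average code length: 125/77 = 1.6234 bits/symbol


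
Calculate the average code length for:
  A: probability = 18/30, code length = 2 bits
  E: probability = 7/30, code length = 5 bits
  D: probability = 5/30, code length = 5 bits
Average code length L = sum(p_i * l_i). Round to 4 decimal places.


Weighted contributions p_i * l_i:
  A: (18/30) * 2 = 36/30
  E: (7/30) * 5 = 35/30
  D: (5/30) * 5 = 25/30
Sum = (36 + 35 + 25)/30 = 96/30

L = 96/30 = 3.2000 bits/symbol


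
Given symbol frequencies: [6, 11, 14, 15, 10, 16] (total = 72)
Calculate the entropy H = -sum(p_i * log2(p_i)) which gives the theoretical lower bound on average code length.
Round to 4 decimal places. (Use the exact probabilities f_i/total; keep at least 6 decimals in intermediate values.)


Per-symbol terms -p_i * log2(p_i) with p_i = f_i/72:
  p = 6/72 = 0.083333: log2(p) = -3.584963, -p*log2(p) = 0.298747
  p = 11/72 = 0.152778: log2(p) = -2.710493, -p*log2(p) = 0.414103
  p = 14/72 = 0.194444: log2(p) = -2.362570, -p*log2(p) = 0.459389
  p = 15/72 = 0.208333: log2(p) = -2.263034, -p*log2(p) = 0.471466
  p = 10/72 = 0.138889: log2(p) = -2.847997, -p*log2(p) = 0.395555
  p = 16/72 = 0.222222: log2(p) = -2.169925, -p*log2(p) = 0.482206
H = 0.298747 + 0.414103 + 0.459389 + 0.471466 + 0.395555 + 0.482206 = 2.521466

H = 2.5215 bits/symbol


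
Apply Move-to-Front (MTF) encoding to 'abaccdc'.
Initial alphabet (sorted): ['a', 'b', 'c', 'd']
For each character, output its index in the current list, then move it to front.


MTF encoding:
'a': index 0 in ['a', 'b', 'c', 'd'] -> ['a', 'b', 'c', 'd']
'b': index 1 in ['a', 'b', 'c', 'd'] -> ['b', 'a', 'c', 'd']
'a': index 1 in ['b', 'a', 'c', 'd'] -> ['a', 'b', 'c', 'd']
'c': index 2 in ['a', 'b', 'c', 'd'] -> ['c', 'a', 'b', 'd']
'c': index 0 in ['c', 'a', 'b', 'd'] -> ['c', 'a', 'b', 'd']
'd': index 3 in ['c', 'a', 'b', 'd'] -> ['d', 'c', 'a', 'b']
'c': index 1 in ['d', 'c', 'a', 'b'] -> ['c', 'd', 'a', 'b']


Output: [0, 1, 1, 2, 0, 3, 1]


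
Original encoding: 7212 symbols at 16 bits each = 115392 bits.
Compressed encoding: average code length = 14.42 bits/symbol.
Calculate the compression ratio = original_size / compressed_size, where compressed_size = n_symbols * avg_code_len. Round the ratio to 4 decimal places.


original_size = n_symbols * orig_bits = 7212 * 16 = 115392 bits
compressed_size = n_symbols * avg_code_len = 7212 * 14.42 = 103997.04 bits
ratio = original_size / compressed_size = 115392 / 103997.04 = 1.1096

Compression ratio = 1.1096


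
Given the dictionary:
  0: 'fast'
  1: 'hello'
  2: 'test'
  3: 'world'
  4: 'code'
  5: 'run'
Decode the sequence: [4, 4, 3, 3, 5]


Look up each index in the dictionary:
  4 -> 'code'
  4 -> 'code'
  3 -> 'world'
  3 -> 'world'
  5 -> 'run'

Decoded: "code code world world run"


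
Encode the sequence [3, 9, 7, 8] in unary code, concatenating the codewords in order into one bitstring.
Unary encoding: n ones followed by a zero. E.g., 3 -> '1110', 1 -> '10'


Encode each number as n ones followed by a terminating 0:
  3 -> 1110 (4 bits)
  9 -> 1111111110 (10 bits)
  7 -> 11111110 (8 bits)
  8 -> 111111110 (9 bits)
Total length = 4 + 10 + 8 + 9 = 31 bits.

Unary([3, 9, 7, 8]) = 1110111111111011111110111111110 (31 bits)


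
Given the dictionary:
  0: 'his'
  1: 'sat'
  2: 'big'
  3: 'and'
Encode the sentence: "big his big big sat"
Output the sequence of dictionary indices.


Look up each word in the dictionary:
  'big' -> 2
  'his' -> 0
  'big' -> 2
  'big' -> 2
  'sat' -> 1

Encoded: [2, 0, 2, 2, 1]


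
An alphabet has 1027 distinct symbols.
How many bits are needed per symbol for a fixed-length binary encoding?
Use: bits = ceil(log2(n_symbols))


log2(1027) = 10.0042
Bracket: 2^10 = 1024 < 1027 <= 2^11 = 2048
So ceil(log2(1027)) = 11

bits = ceil(log2(1027)) = ceil(10.0042) = 11 bits


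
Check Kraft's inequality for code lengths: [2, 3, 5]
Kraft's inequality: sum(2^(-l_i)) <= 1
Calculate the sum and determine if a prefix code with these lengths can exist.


Sum = 2^(-2) + 2^(-3) + 2^(-5)
    = 0.25 + 0.125 + 0.03125
    = 13/32 = 0.40625
Since 0.40625 <= 1, Kraft's inequality IS satisfied.
A prefix code with these lengths CAN exist.

Kraft sum = 0.40625. Satisfied.


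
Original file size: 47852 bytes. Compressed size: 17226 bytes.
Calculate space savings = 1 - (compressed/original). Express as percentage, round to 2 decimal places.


ratio = compressed/original = 17226/47852 = 0.359985
savings = 1 - ratio = 1 - 0.359985 = 0.640015
as a percentage: 0.640015 * 100 = 64.0%

Space savings = 1 - 17226/47852 = 64.0%


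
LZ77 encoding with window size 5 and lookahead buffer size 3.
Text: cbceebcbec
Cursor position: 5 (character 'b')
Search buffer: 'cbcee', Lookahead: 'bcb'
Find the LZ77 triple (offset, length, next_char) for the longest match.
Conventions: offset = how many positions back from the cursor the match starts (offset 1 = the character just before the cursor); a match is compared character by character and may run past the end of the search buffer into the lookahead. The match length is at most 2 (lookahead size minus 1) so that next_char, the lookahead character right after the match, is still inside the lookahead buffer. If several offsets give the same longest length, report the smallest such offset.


Try each offset into the search buffer:
  offset=1 (pos 4, char 'e'): match length 0
  offset=2 (pos 3, char 'e'): match length 0
  offset=3 (pos 2, char 'c'): match length 0
  offset=4 (pos 1, char 'b'): match length 2
  offset=5 (pos 0, char 'c'): match length 0
Longest match has length 2 at offset 4.
next_char = character at position 5 + 2 = 7 -> 'b'

Best match: offset=4, length=2 (matching 'bc' starting at position 1)
LZ77 triple: (4, 2, 'b')


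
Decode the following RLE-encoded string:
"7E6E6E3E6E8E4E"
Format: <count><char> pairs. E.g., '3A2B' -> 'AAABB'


Expanding each <count><char> pair:
  7E -> 'EEEEEEE'
  6E -> 'EEEEEE'
  6E -> 'EEEEEE'
  3E -> 'EEE'
  6E -> 'EEEEEE'
  8E -> 'EEEEEEEE'
  4E -> 'EEEE'

Decoded = EEEEEEEEEEEEEEEEEEEEEEEEEEEEEEEEEEEEEEEE


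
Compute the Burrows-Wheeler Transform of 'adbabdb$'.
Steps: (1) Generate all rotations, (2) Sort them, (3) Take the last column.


Rotations (sorted):
  0: $adbabdb -> last char: b
  1: abdb$adb -> last char: b
  2: adbabdb$ -> last char: $
  3: b$adbabd -> last char: d
  4: babdb$ad -> last char: d
  5: bdb$adba -> last char: a
  6: db$adbab -> last char: b
  7: dbabdb$a -> last char: a


BWT = bb$ddaba


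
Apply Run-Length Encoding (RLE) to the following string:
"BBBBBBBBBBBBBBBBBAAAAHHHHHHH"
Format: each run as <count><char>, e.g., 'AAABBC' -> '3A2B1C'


Scanning runs left to right:
  i=0: run of 'B' x 17 -> '17B'
  i=17: run of 'A' x 4 -> '4A'
  i=21: run of 'H' x 7 -> '7H'

RLE = 17B4A7H


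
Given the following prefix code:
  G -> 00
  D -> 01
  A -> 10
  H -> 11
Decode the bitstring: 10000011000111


Decoding step by step:
Bits 10 -> A
Bits 00 -> G
Bits 00 -> G
Bits 11 -> H
Bits 00 -> G
Bits 01 -> D
Bits 11 -> H


Decoded message: AGGHGDH


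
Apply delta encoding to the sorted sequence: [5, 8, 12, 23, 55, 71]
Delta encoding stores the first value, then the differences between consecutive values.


First value: 5
Deltas:
  8 - 5 = 3
  12 - 8 = 4
  23 - 12 = 11
  55 - 23 = 32
  71 - 55 = 16


Delta encoded: [5, 3, 4, 11, 32, 16]


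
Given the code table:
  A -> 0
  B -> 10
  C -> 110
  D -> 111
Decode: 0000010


Decoding:
0 -> A
0 -> A
0 -> A
0 -> A
0 -> A
10 -> B


Result: AAAAAB


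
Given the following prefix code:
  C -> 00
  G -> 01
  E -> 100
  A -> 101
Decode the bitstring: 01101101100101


Decoding step by step:
Bits 01 -> G
Bits 101 -> A
Bits 101 -> A
Bits 100 -> E
Bits 101 -> A


Decoded message: GAAEA


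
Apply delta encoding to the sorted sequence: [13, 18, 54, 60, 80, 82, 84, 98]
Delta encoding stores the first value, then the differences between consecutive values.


First value: 13
Deltas:
  18 - 13 = 5
  54 - 18 = 36
  60 - 54 = 6
  80 - 60 = 20
  82 - 80 = 2
  84 - 82 = 2
  98 - 84 = 14


Delta encoded: [13, 5, 36, 6, 20, 2, 2, 14]


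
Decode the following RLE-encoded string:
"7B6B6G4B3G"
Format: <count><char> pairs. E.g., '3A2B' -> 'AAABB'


Expanding each <count><char> pair:
  7B -> 'BBBBBBB'
  6B -> 'BBBBBB'
  6G -> 'GGGGGG'
  4B -> 'BBBB'
  3G -> 'GGG'

Decoded = BBBBBBBBBBBBBGGGGGGBBBBGGG
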